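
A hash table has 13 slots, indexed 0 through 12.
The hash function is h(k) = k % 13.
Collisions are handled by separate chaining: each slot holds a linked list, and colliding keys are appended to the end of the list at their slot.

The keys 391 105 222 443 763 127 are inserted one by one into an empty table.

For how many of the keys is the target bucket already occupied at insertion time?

Insert 391: h=1, bucket 1 empty -> new chain.
Insert 105: h=1, bucket 1 nonempty -> append to chain.
Insert 222: h=1, bucket 1 nonempty -> append to chain.
Insert 443: h=1, bucket 1 nonempty -> append to chain.
Insert 763: h=9, bucket 9 empty -> new chain.
Insert 127: h=10, bucket 10 empty -> new chain.
Final buckets:
0: -
1: 391 -> 105 -> 222 -> 443
2: -
3: -
4: -
5: -
6: -
7: -
8: -
9: 763
10: 127
11: -
12: -

3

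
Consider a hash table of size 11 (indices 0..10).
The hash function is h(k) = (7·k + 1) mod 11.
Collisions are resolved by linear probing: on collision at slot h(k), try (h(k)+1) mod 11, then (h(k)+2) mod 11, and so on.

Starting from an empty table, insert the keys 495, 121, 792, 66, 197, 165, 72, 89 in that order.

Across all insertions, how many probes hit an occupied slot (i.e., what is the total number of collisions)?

11

495 hashes to 1; slot 1 is free → place at 1.
121 hashes to 1; 1 taken → place at 2.
792 hashes to 1; 1,2 taken → place at 3.
66 hashes to 1; 1,2,3 taken → place at 4.
197 hashes to 5; slot 5 is free → place at 5.
165 hashes to 1; 1,2,3,4,5 taken → place at 6.
72 hashes to 10; slot 10 is free → place at 10.
89 hashes to 8; slot 8 is free → place at 8.
Table: [∅, 495, 121, 792, 66, 197, 165, ∅, 89, ∅, 72]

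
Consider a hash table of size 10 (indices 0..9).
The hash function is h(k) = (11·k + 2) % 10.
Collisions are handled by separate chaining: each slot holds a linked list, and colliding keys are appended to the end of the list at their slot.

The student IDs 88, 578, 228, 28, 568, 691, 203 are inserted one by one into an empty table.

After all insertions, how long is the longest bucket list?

5

88 -> bucket 0
578 -> bucket 0 (collision)
228 -> bucket 0 (collision)
28 -> bucket 0 (collision)
568 -> bucket 0 (collision)
691 -> bucket 3
203 -> bucket 5
Final buckets:
0: 88 -> 578 -> 228 -> 28 -> 568
1: _
2: _
3: 691
4: _
5: 203
6: _
7: _
8: _
9: _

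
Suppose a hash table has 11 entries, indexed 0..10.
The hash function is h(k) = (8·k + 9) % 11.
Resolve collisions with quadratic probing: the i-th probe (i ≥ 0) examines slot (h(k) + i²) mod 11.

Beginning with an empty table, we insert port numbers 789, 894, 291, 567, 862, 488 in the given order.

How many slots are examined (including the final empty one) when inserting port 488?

789: h=7 → slot 7
894: h=0 → slot 0
291: h=5 → slot 5
567: h=2 → slot 2
862: h=8 → slot 8
488: h=8, probe 8,9 → slot 9
Table: [894, _, 567, _, _, 291, _, 789, 862, 488, _]

2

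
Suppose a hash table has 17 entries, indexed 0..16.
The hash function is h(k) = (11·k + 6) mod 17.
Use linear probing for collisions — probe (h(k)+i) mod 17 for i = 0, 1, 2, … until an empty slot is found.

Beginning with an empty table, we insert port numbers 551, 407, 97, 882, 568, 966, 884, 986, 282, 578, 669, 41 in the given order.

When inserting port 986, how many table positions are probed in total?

Insert 551: h=15, slot 15 empty → index 15.
Insert 407: h=12, slot 12 empty → index 12.
Insert 97: h=2, slot 2 empty → index 2.
Insert 882: h=1, slot 1 empty → index 1.
Insert 568: h=15, slot 15 occupied → index 16.
Insert 966: h=7, slot 7 empty → index 7.
Insert 884: h=6, slot 6 empty → index 6.
Insert 986: h=6, slots 6,7 occupied → index 8.
Insert 282: h=14, slot 14 empty → index 14.
Insert 578: h=6, slots 6,7,8 occupied → index 9.
Insert 669: h=4, slot 4 empty → index 4.
Insert 41: h=15, slots 15,16 occupied → index 0.
Table: [41, 882, 97, _, 669, _, 884, 966, 986, 578, _, _, 407, _, 282, 551, 568]

3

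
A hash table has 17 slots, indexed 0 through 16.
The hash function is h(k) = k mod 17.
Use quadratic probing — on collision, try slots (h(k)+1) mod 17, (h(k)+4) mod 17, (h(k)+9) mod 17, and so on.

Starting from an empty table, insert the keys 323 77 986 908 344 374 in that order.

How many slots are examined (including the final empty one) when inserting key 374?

Insert 323: h=0, slot 0 empty → index 0.
Insert 77: h=9, slot 9 empty → index 9.
Insert 986: h=0, slot 0 occupied → index 1.
Insert 908: h=7, slot 7 empty → index 7.
Insert 344: h=4, slot 4 empty → index 4.
Insert 374: h=0, slots 0,1,4,9 occupied → index 16.
Table: [323, 986, _, _, 344, _, _, 908, _, 77, _, _, _, _, _, _, 374]

5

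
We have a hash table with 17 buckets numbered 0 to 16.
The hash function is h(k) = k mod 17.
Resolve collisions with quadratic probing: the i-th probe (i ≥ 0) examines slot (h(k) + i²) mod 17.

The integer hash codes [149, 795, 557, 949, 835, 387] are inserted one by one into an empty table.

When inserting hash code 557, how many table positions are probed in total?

3

149 hashes to 13; slot 13 is free -> place at 13.
795 hashes to 13; 13 taken -> place at 14.
557 hashes to 13; 13,14 taken -> place at 0.
949 hashes to 14; 14 taken -> place at 15.
835 hashes to 2; slot 2 is free -> place at 2.
387 hashes to 13; 13,14,0 taken -> place at 5.
Table: [557, -, 835, -, -, 387, -, -, -, -, -, -, -, 149, 795, 949, -]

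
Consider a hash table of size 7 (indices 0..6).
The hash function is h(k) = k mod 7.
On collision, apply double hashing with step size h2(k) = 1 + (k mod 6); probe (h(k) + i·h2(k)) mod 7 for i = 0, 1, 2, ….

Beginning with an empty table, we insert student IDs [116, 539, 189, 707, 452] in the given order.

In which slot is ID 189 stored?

1

Insert 116: h=4, slot 4 empty => index 4.
Insert 539: h=0, slot 0 empty => index 0.
Insert 189: h=0, h2=4, slots 0,4 occupied => index 1.
Insert 707: h=0, h2=6, slot 0 occupied => index 6.
Insert 452: h=4, h2=3, slots 4,0 occupied => index 3.
Table: [539, 189, -, 452, 116, -, 707]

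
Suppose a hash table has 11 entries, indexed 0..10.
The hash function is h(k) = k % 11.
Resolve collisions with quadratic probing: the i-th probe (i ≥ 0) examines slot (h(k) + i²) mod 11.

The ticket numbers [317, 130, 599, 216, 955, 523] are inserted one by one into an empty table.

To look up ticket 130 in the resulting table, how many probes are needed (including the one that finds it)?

317: h=9 => slot 9
130: h=9, probe 9,10 => slot 10
599: h=5 => slot 5
216: h=7 => slot 7
955: h=9, probe 9,10,2 => slot 2
523: h=6 => slot 6
Table: [-, -, 955, -, -, 599, 523, 216, -, 317, 130]
Lookup 130: h=9, probe 9,10 → found at 10.

2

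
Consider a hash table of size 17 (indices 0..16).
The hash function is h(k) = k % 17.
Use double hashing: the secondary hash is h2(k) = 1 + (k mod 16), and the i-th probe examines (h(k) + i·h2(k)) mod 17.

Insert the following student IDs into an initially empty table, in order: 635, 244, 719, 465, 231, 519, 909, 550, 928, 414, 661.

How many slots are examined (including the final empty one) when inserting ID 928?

Insert 635: h=6, slot 6 empty -> index 6.
Insert 244: h=6, h2=5, slot 6 occupied -> index 11.
Insert 719: h=5, slot 5 empty -> index 5.
Insert 465: h=6, h2=2, slot 6 occupied -> index 8.
Insert 231: h=10, slot 10 empty -> index 10.
Insert 519: h=9, slot 9 empty -> index 9.
Insert 909: h=8, h2=14, slots 8,5 occupied -> index 2.
Insert 550: h=6, h2=7, slot 6 occupied -> index 13.
Insert 928: h=10, h2=1, slots 10,11 occupied -> index 12.
Insert 414: h=6, h2=15, slot 6 occupied -> index 4.
Insert 661: h=15, slot 15 empty -> index 15.
Table: [-, -, 909, -, 414, 719, 635, -, 465, 519, 231, 244, 928, 550, -, 661, -]

3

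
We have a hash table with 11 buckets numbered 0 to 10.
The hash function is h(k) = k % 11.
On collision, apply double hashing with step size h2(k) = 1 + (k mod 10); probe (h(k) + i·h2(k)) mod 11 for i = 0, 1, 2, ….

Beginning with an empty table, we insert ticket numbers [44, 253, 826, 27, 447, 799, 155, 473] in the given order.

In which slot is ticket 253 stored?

4

Insert 44: h=0, slot 0 empty → index 0.
Insert 253: h=0, h2=4, slot 0 occupied → index 4.
Insert 826: h=1, slot 1 empty → index 1.
Insert 27: h=5, slot 5 empty → index 5.
Insert 447: h=7, slot 7 empty → index 7.
Insert 799: h=7, h2=10, slot 7 occupied → index 6.
Insert 155: h=1, h2=6, slots 1,7 occupied → index 2.
Insert 473: h=0, h2=4, slots 0,4 occupied → index 8.
Table: [44, 826, 155, ., 253, 27, 799, 447, 473, ., .]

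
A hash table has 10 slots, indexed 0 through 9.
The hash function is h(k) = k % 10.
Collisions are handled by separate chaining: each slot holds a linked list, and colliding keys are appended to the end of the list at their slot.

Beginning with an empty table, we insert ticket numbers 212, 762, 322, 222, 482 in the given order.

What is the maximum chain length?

5

Insert 212: h=2, bucket 2 empty → new chain.
Insert 762: h=2, bucket 2 nonempty → append to chain.
Insert 322: h=2, bucket 2 nonempty → append to chain.
Insert 222: h=2, bucket 2 nonempty → append to chain.
Insert 482: h=2, bucket 2 nonempty → append to chain.
Final buckets:
0: —
1: —
2: 212 -> 762 -> 322 -> 222 -> 482
3: —
4: —
5: —
6: —
7: —
8: —
9: —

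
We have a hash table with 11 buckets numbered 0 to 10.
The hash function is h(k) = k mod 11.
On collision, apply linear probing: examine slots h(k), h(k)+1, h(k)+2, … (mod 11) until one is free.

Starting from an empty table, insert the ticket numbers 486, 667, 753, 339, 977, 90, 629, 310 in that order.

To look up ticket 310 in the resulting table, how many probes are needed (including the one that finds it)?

5

Insert 486: h=2, slot 2 empty => index 2.
Insert 667: h=7, slot 7 empty => index 7.
Insert 753: h=5, slot 5 empty => index 5.
Insert 339: h=9, slot 9 empty => index 9.
Insert 977: h=9, slot 9 occupied => index 10.
Insert 90: h=2, slot 2 occupied => index 3.
Insert 629: h=2, slots 2,3 occupied => index 4.
Insert 310: h=2, slots 2,3,4,5 occupied => index 6.
Table: [_, _, 486, 90, 629, 753, 310, 667, _, 339, 977]
Lookup 310: h=2, probe 2,3,4,5,6 → found at 6.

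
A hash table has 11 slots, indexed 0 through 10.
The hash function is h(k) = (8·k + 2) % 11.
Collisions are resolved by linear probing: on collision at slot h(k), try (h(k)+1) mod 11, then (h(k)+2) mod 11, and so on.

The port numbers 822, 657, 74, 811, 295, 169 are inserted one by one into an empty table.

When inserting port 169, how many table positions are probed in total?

Insert 822: h=0, slot 0 empty → index 0.
Insert 657: h=0, slot 0 occupied → index 1.
Insert 74: h=0, slots 0,1 occupied → index 2.
Insert 811: h=0, slots 0,1,2 occupied → index 3.
Insert 295: h=8, slot 8 empty → index 8.
Insert 169: h=1, slots 1,2,3 occupied → index 4.
Table: [822, 657, 74, 811, 169, -, -, -, 295, -, -]

4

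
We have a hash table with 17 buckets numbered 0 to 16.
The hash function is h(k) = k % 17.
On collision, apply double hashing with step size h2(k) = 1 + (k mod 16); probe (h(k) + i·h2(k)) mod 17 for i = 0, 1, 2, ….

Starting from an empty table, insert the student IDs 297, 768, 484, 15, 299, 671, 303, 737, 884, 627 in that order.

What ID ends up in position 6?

Insert 297: h=8, slot 8 empty -> index 8.
Insert 768: h=3, slot 3 empty -> index 3.
Insert 484: h=8, h2=5, slot 8 occupied -> index 13.
Insert 15: h=15, slot 15 empty -> index 15.
Insert 299: h=10, slot 10 empty -> index 10.
Insert 671: h=8, h2=16, slot 8 occupied -> index 7.
Insert 303: h=14, slot 14 empty -> index 14.
Insert 737: h=6, slot 6 empty -> index 6.
Insert 884: h=0, slot 0 empty -> index 0.
Insert 627: h=15, h2=4, slot 15 occupied -> index 2.
Table: [884, ∅, 627, 768, ∅, ∅, 737, 671, 297, ∅, 299, ∅, ∅, 484, 303, 15, ∅]

737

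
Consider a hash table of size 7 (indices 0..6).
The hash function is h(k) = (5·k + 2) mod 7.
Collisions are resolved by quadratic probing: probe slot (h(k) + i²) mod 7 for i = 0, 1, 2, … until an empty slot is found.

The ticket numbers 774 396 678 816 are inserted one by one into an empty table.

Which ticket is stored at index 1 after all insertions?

774

Insert 774: h=1, slot 1 empty → index 1.
Insert 396: h=1, slot 1 occupied → index 2.
Insert 678: h=4, slot 4 empty → index 4.
Insert 816: h=1, slots 1,2 occupied → index 5.
Table: [∅, 774, 396, ∅, 678, 816, ∅]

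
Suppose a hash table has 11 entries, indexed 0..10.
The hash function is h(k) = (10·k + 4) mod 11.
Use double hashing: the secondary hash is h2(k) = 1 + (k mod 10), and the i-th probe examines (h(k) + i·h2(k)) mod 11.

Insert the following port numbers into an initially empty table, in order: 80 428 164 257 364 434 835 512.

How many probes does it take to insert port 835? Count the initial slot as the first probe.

3

Insert 80: h=1, slot 1 empty → index 1.
Insert 428: h=5, slot 5 empty → index 5.
Insert 164: h=5, h2=5, slot 5 occupied → index 10.
Insert 257: h=0, slot 0 empty → index 0.
Insert 364: h=3, slot 3 empty → index 3.
Insert 434: h=10, h2=5, slot 10 occupied → index 4.
Insert 835: h=5, h2=6, slots 5,0 occupied → index 6.
Insert 512: h=9, slot 9 empty → index 9.
Table: [257, 80, —, 364, 434, 428, 835, —, —, 512, 164]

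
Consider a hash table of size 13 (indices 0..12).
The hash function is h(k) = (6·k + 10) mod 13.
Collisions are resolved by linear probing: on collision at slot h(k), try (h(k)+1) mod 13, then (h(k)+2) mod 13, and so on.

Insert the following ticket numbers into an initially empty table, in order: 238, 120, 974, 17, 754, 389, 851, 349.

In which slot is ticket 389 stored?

5

238 hashes to 8; slot 8 is free -> place at 8.
120 hashes to 2; slot 2 is free -> place at 2.
974 hashes to 4; slot 4 is free -> place at 4.
17 hashes to 8; 8 taken -> place at 9.
754 hashes to 10; slot 10 is free -> place at 10.
389 hashes to 4; 4 taken -> place at 5.
851 hashes to 7; slot 7 is free -> place at 7.
349 hashes to 11; slot 11 is free -> place at 11.
Table: [∅, ∅, 120, ∅, 974, 389, ∅, 851, 238, 17, 754, 349, ∅]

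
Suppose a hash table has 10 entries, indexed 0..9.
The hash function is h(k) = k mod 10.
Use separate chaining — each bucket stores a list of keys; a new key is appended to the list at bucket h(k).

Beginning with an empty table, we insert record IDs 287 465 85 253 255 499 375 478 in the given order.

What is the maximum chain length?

Insert 287: h=7, bucket 7 empty -> new chain.
Insert 465: h=5, bucket 5 empty -> new chain.
Insert 85: h=5, bucket 5 nonempty -> append to chain.
Insert 253: h=3, bucket 3 empty -> new chain.
Insert 255: h=5, bucket 5 nonempty -> append to chain.
Insert 499: h=9, bucket 9 empty -> new chain.
Insert 375: h=5, bucket 5 nonempty -> append to chain.
Insert 478: h=8, bucket 8 empty -> new chain.
Final buckets:
0: ∅
1: ∅
2: ∅
3: 253
4: ∅
5: 465 -> 85 -> 255 -> 375
6: ∅
7: 287
8: 478
9: 499

4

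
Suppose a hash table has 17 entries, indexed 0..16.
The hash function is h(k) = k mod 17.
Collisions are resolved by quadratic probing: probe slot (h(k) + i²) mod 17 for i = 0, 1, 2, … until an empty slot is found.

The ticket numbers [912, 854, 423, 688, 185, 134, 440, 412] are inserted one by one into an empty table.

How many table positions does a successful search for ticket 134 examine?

3

912: h=11 -> slot 11
854: h=4 -> slot 4
423: h=15 -> slot 15
688: h=8 -> slot 8
185: h=15, probe 15,16 -> slot 16
134: h=15, probe 15,16,2 -> slot 2
440: h=15, probe 15,16,2,7 -> slot 7
412: h=4, probe 4,5 -> slot 5
Table: [_, _, 134, _, 854, 412, _, 440, 688, _, _, 912, _, _, _, 423, 185]
Lookup 134: h=15, probe 15,16,2 → found at 2.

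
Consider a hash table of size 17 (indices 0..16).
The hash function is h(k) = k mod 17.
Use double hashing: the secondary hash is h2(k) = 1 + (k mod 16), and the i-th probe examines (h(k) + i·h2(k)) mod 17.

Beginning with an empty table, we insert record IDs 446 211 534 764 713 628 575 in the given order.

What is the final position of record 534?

14

Insert 446: h=4, slot 4 empty => index 4.
Insert 211: h=7, slot 7 empty => index 7.
Insert 534: h=7, h2=7, slot 7 occupied => index 14.
Insert 764: h=16, slot 16 empty => index 16.
Insert 713: h=16, h2=10, slot 16 occupied => index 9.
Insert 628: h=16, h2=5, slots 16,4,9,14 occupied => index 2.
Insert 575: h=14, h2=16, slot 14 occupied => index 13.
Table: [-, -, 628, -, 446, -, -, 211, -, 713, -, -, -, 575, 534, -, 764]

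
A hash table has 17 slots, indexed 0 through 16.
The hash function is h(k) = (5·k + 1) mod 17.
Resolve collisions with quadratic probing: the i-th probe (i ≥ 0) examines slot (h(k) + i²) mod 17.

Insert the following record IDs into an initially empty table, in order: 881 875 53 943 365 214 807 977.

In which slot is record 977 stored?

15

881: h=3 => slot 3
875: h=7 => slot 7
53: h=11 => slot 11
943: h=7, probe 7,8 => slot 8
365: h=7, probe 7,8,11,16 => slot 16
214: h=0 => slot 0
807: h=7, probe 7,8,11,16,6 => slot 6
977: h=7, probe 7,8,11,16,6,15 => slot 15
Table: [214, ., ., 881, ., ., 807, 875, 943, ., ., 53, ., ., ., 977, 365]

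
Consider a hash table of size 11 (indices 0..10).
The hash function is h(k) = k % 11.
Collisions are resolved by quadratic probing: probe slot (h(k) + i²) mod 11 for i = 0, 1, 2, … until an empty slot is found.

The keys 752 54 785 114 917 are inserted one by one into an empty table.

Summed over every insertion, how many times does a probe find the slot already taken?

Insert 752: h=4, slot 4 empty -> index 4.
Insert 54: h=10, slot 10 empty -> index 10.
Insert 785: h=4, slot 4 occupied -> index 5.
Insert 114: h=4, slots 4,5 occupied -> index 8.
Insert 917: h=4, slots 4,5,8 occupied -> index 2.
Table: [—, —, 917, —, 752, 785, —, —, 114, —, 54]

6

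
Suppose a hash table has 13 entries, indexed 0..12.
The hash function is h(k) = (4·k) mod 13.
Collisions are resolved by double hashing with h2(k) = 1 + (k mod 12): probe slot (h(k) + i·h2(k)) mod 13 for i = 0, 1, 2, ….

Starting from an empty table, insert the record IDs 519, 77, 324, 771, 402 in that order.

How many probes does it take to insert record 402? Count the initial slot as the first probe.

4

Insert 519: h=9, slot 9 empty -> index 9.
Insert 77: h=9, h2=6, slot 9 occupied -> index 2.
Insert 324: h=9, h2=1, slot 9 occupied -> index 10.
Insert 771: h=3, slot 3 empty -> index 3.
Insert 402: h=9, h2=7, slots 9,3,10 occupied -> index 4.
Table: [∅, ∅, 77, 771, 402, ∅, ∅, ∅, ∅, 519, 324, ∅, ∅]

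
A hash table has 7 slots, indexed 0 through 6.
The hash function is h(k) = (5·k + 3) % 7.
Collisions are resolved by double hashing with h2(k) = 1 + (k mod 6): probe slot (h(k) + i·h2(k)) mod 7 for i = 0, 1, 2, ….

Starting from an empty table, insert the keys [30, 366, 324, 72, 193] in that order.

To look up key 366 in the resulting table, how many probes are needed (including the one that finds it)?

30 hashes to 6; slot 6 is free → place at 6.
366 hashes to 6, h2=1; 6 taken → place at 0.
324 hashes to 6, h2=1; 6,0 taken → place at 1.
72 hashes to 6, h2=1; 6,0,1 taken → place at 2.
193 hashes to 2, h2=2; 2 taken → place at 4.
Table: [366, 324, 72, ., 193, ., 30]
Lookup 366: h=6, h2=1, probe 6,0 → found at 0.

2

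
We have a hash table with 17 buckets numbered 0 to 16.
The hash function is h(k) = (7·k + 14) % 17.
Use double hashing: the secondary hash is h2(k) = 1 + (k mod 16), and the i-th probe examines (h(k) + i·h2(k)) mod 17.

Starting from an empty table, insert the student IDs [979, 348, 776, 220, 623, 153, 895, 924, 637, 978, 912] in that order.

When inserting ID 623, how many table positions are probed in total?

2

979: h=16 -> slot 16
348: h=2 -> slot 2
776: h=6 -> slot 6
220: h=7 -> slot 7
623: h=6, h2=16, probe 6,5 -> slot 5
153: h=14 -> slot 14
895: h=6, h2=16, probe 6,5,4 -> slot 4
924: h=5, h2=13, probe 5,1 -> slot 1
637: h=2, h2=14, probe 2,16,13 -> slot 13
978: h=9 -> slot 9
912: h=6, h2=1, probe 6,7,8 -> slot 8
Table: [-, 924, 348, -, 895, 623, 776, 220, 912, 978, -, -, -, 637, 153, -, 979]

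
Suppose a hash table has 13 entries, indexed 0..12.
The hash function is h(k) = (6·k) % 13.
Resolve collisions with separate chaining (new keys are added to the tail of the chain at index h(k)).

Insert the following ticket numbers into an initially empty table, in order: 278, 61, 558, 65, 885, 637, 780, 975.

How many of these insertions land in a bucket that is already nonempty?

3

Insert 278: h=4, bucket 4 empty → new chain.
Insert 61: h=2, bucket 2 empty → new chain.
Insert 558: h=7, bucket 7 empty → new chain.
Insert 65: h=0, bucket 0 empty → new chain.
Insert 885: h=6, bucket 6 empty → new chain.
Insert 637: h=0, bucket 0 nonempty → append to chain.
Insert 780: h=0, bucket 0 nonempty → append to chain.
Insert 975: h=0, bucket 0 nonempty → append to chain.
Final buckets:
0: 65 -> 637 -> 780 -> 975
1: —
2: 61
3: —
4: 278
5: —
6: 885
7: 558
8: —
9: —
10: —
11: —
12: —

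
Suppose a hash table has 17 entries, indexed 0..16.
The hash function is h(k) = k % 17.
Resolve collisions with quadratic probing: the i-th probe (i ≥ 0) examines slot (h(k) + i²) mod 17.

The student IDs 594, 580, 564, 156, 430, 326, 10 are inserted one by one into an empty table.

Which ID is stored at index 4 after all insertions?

156

594: h=16 -> slot 16
580: h=2 -> slot 2
564: h=3 -> slot 3
156: h=3, probe 3,4 -> slot 4
430: h=5 -> slot 5
326: h=3, probe 3,4,7 -> slot 7
10: h=10 -> slot 10
Table: [-, -, 580, 564, 156, 430, -, 326, -, -, 10, -, -, -, -, -, 594]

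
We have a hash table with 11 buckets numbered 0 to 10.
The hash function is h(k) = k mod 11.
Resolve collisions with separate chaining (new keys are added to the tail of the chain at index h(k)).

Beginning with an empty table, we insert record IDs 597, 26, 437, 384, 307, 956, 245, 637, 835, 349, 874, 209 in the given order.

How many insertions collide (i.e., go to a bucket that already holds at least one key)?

597 -> bucket 3
26 -> bucket 4
437 -> bucket 8
384 -> bucket 10
307 -> bucket 10 (collision)
956 -> bucket 10 (collision)
245 -> bucket 3 (collision)
637 -> bucket 10 (collision)
835 -> bucket 10 (collision)
349 -> bucket 8 (collision)
874 -> bucket 5
209 -> bucket 0
Final buckets:
0: 209
1: —
2: —
3: 597 -> 245
4: 26
5: 874
6: —
7: —
8: 437 -> 349
9: —
10: 384 -> 307 -> 956 -> 637 -> 835

6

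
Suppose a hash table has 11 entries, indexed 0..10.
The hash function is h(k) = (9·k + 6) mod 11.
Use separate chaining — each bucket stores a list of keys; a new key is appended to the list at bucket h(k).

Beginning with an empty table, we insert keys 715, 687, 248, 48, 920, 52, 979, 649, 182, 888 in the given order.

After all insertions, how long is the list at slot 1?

715 -> bucket 6
687 -> bucket 7
248 -> bucket 5
48 -> bucket 9
920 -> bucket 3
52 -> bucket 1
979 -> bucket 6 (collision)
649 -> bucket 6 (collision)
182 -> bucket 5 (collision)
888 -> bucket 1 (collision)
Final buckets:
0: .
1: 52 -> 888
2: .
3: 920
4: .
5: 248 -> 182
6: 715 -> 979 -> 649
7: 687
8: .
9: 48
10: .

2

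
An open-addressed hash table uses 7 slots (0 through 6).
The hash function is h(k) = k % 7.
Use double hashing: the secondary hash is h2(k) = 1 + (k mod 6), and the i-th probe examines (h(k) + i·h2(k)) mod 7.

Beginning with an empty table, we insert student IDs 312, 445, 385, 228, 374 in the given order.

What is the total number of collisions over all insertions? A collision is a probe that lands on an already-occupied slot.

2

Insert 312: h=4, slot 4 empty => index 4.
Insert 445: h=4, h2=2, slot 4 occupied => index 6.
Insert 385: h=0, slot 0 empty => index 0.
Insert 228: h=4, h2=1, slot 4 occupied => index 5.
Insert 374: h=3, slot 3 empty => index 3.
Table: [385, -, -, 374, 312, 228, 445]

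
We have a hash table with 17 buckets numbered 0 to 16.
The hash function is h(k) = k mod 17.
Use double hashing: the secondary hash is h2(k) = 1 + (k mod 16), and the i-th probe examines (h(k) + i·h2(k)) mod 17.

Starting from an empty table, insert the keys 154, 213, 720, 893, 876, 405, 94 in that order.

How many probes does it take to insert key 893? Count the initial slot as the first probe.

3

154 hashes to 1; slot 1 is free → place at 1.
213 hashes to 9; slot 9 is free → place at 9.
720 hashes to 6; slot 6 is free → place at 6.
893 hashes to 9, h2=14; 9,6 taken → place at 3.
876 hashes to 9, h2=13; 9 taken → place at 5.
405 hashes to 14; slot 14 is free → place at 14.
94 hashes to 9, h2=15; 9 taken → place at 7.
Table: [∅, 154, ∅, 893, ∅, 876, 720, 94, ∅, 213, ∅, ∅, ∅, ∅, 405, ∅, ∅]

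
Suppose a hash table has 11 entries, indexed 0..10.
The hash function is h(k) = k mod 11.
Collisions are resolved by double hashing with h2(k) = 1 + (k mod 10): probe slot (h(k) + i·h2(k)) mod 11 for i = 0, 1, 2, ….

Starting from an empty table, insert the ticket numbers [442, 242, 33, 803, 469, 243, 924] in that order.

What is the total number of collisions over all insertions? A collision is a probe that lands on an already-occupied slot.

4

442 hashes to 2; slot 2 is free → place at 2.
242 hashes to 0; slot 0 is free → place at 0.
33 hashes to 0, h2=4; 0 taken → place at 4.
803 hashes to 0, h2=4; 0,4 taken → place at 8.
469 hashes to 7; slot 7 is free → place at 7.
243 hashes to 1; slot 1 is free → place at 1.
924 hashes to 0, h2=5; 0 taken → place at 5.
Table: [242, 243, 442, -, 33, 924, -, 469, 803, -, -]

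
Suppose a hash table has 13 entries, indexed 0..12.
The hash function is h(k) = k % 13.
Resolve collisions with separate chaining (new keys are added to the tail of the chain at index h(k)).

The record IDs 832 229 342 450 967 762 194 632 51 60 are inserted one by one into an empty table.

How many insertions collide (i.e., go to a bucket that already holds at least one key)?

832 -> bucket 0
229 -> bucket 8
342 -> bucket 4
450 -> bucket 8 (collision)
967 -> bucket 5
762 -> bucket 8 (collision)
194 -> bucket 12
632 -> bucket 8 (collision)
51 -> bucket 12 (collision)
60 -> bucket 8 (collision)
Final buckets:
0: 832
1: .
2: .
3: .
4: 342
5: 967
6: .
7: .
8: 229 -> 450 -> 762 -> 632 -> 60
9: .
10: .
11: .
12: 194 -> 51

5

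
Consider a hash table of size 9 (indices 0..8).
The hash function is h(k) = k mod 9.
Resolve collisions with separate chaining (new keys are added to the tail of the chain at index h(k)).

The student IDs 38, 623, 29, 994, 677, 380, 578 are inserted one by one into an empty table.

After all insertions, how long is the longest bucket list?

38 -> bucket 2
623 -> bucket 2 (collision)
29 -> bucket 2 (collision)
994 -> bucket 4
677 -> bucket 2 (collision)
380 -> bucket 2 (collision)
578 -> bucket 2 (collision)
Final buckets:
0: .
1: .
2: 38 -> 623 -> 29 -> 677 -> 380 -> 578
3: .
4: 994
5: .
6: .
7: .
8: .

6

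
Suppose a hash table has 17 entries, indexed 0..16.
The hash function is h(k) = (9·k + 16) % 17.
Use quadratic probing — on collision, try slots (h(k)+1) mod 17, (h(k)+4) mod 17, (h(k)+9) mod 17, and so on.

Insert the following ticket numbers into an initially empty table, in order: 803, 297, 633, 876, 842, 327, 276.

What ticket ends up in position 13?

Insert 803: h=1, slot 1 empty => index 1.
Insert 297: h=3, slot 3 empty => index 3.
Insert 633: h=1, slot 1 occupied => index 2.
Insert 876: h=12, slot 12 empty => index 12.
Insert 842: h=12, slot 12 occupied => index 13.
Insert 327: h=1, slots 1,2 occupied => index 5.
Insert 276: h=1, slots 1,2,5 occupied => index 10.
Table: [—, 803, 633, 297, —, 327, —, —, —, —, 276, —, 876, 842, —, —, —]

842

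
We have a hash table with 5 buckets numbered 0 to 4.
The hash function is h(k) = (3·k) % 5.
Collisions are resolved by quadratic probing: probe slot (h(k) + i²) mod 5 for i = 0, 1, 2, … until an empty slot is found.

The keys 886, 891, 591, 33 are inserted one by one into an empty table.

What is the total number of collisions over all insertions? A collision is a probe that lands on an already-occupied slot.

Insert 886: h=3, slot 3 empty -> index 3.
Insert 891: h=3, slot 3 occupied -> index 4.
Insert 591: h=3, slots 3,4 occupied -> index 2.
Insert 33: h=4, slot 4 occupied -> index 0.
Table: [33, _, 591, 886, 891]

4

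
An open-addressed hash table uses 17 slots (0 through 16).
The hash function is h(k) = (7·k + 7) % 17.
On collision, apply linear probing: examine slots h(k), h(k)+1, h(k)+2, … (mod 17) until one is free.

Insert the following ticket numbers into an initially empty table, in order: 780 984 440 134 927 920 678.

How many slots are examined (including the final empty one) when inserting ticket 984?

780 hashes to 10; slot 10 is free -> place at 10.
984 hashes to 10; 10 taken -> place at 11.
440 hashes to 10; 10,11 taken -> place at 12.
134 hashes to 10; 10,11,12 taken -> place at 13.
927 hashes to 2; slot 2 is free -> place at 2.
920 hashes to 4; slot 4 is free -> place at 4.
678 hashes to 10; 10,11,12,13 taken -> place at 14.
Table: [_, _, 927, _, 920, _, _, _, _, _, 780, 984, 440, 134, 678, _, _]

2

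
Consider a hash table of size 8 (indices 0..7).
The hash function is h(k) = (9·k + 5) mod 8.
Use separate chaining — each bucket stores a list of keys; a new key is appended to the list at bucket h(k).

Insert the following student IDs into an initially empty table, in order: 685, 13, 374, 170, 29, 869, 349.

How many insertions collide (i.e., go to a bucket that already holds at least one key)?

685 -> bucket 2
13 -> bucket 2 (collision)
374 -> bucket 3
170 -> bucket 7
29 -> bucket 2 (collision)
869 -> bucket 2 (collision)
349 -> bucket 2 (collision)
Final buckets:
0: -
1: -
2: 685 -> 13 -> 29 -> 869 -> 349
3: 374
4: -
5: -
6: -
7: 170

4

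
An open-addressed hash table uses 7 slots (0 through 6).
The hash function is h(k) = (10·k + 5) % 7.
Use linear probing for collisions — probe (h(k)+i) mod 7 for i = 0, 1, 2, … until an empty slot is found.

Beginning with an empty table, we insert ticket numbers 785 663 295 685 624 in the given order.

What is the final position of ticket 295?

Insert 785: h=1, slot 1 empty -> index 1.
Insert 663: h=6, slot 6 empty -> index 6.
Insert 295: h=1, slot 1 occupied -> index 2.
Insert 685: h=2, slot 2 occupied -> index 3.
Insert 624: h=1, slots 1,2,3 occupied -> index 4.
Table: [., 785, 295, 685, 624, ., 663]

2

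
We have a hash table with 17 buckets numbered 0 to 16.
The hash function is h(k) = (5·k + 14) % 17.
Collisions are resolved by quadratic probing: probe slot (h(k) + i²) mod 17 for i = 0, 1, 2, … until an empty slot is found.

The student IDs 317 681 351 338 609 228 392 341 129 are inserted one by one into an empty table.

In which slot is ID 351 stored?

Insert 317: h=1, slot 1 empty -> index 1.
Insert 681: h=2, slot 2 empty -> index 2.
Insert 351: h=1, slots 1,2 occupied -> index 5.
Insert 338: h=4, slot 4 empty -> index 4.
Insert 609: h=16, slot 16 empty -> index 16.
Insert 228: h=15, slot 15 empty -> index 15.
Insert 392: h=2, slot 2 occupied -> index 3.
Insert 341: h=2, slots 2,3 occupied -> index 6.
Insert 129: h=13, slot 13 empty -> index 13.
Table: [—, 317, 681, 392, 338, 351, 341, —, —, —, —, —, —, 129, —, 228, 609]

5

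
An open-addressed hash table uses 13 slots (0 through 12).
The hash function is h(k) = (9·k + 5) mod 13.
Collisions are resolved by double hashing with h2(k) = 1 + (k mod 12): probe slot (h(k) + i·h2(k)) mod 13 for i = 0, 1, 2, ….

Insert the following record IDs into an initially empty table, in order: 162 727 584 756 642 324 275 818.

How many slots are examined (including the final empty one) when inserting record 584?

162 hashes to 7; slot 7 is free => place at 7.
727 hashes to 9; slot 9 is free => place at 9.
584 hashes to 9, h2=9; 9 taken => place at 5.
756 hashes to 10; slot 10 is free => place at 10.
642 hashes to 11; slot 11 is free => place at 11.
324 hashes to 9, h2=1; 9,10,11 taken => place at 12.
275 hashes to 10, h2=12; 10,9 taken => place at 8.
818 hashes to 9, h2=3; 9,12 taken => place at 2.
Table: [∅, ∅, 818, ∅, ∅, 584, ∅, 162, 275, 727, 756, 642, 324]

2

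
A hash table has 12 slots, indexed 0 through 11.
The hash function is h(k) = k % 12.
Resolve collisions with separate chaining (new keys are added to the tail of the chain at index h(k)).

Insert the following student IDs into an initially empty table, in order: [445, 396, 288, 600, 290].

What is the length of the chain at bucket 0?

3

445 -> bucket 1
396 -> bucket 0
288 -> bucket 0 (collision)
600 -> bucket 0 (collision)
290 -> bucket 2
Final buckets:
0: 396 -> 288 -> 600
1: 445
2: 290
3: —
4: —
5: —
6: —
7: —
8: —
9: —
10: —
11: —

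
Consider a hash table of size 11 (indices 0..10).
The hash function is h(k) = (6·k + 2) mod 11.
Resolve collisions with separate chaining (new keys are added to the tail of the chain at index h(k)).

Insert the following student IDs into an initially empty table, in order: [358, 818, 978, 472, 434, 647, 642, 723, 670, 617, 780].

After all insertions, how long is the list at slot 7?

4

Insert 358: h=5, bucket 5 empty → new chain.
Insert 818: h=4, bucket 4 empty → new chain.
Insert 978: h=7, bucket 7 empty → new chain.
Insert 472: h=7, bucket 7 nonempty → append to chain.
Insert 434: h=10, bucket 10 empty → new chain.
Insert 647: h=1, bucket 1 empty → new chain.
Insert 642: h=4, bucket 4 nonempty → append to chain.
Insert 723: h=6, bucket 6 empty → new chain.
Insert 670: h=7, bucket 7 nonempty → append to chain.
Insert 617: h=8, bucket 8 empty → new chain.
Insert 780: h=7, bucket 7 nonempty → append to chain.
Final buckets:
0: -
1: 647
2: -
3: -
4: 818 -> 642
5: 358
6: 723
7: 978 -> 472 -> 670 -> 780
8: 617
9: -
10: 434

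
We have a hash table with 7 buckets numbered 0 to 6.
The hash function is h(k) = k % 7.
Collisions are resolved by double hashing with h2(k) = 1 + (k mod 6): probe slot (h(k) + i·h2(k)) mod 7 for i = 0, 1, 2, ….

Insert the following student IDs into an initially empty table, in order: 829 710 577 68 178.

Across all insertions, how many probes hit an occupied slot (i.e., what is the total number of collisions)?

6

829 hashes to 3; slot 3 is free => place at 3.
710 hashes to 3, h2=3; 3 taken => place at 6.
577 hashes to 3, h2=2; 3 taken => place at 5.
68 hashes to 5, h2=3; 5 taken => place at 1.
178 hashes to 3, h2=5; 3,1,6 taken => place at 4.
Table: [∅, 68, ∅, 829, 178, 577, 710]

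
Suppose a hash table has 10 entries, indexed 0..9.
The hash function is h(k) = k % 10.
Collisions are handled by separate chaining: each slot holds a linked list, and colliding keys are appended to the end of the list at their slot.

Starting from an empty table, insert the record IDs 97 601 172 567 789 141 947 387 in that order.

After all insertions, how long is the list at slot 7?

Insert 97: h=7, bucket 7 empty → new chain.
Insert 601: h=1, bucket 1 empty → new chain.
Insert 172: h=2, bucket 2 empty → new chain.
Insert 567: h=7, bucket 7 nonempty → append to chain.
Insert 789: h=9, bucket 9 empty → new chain.
Insert 141: h=1, bucket 1 nonempty → append to chain.
Insert 947: h=7, bucket 7 nonempty → append to chain.
Insert 387: h=7, bucket 7 nonempty → append to chain.
Final buckets:
0: _
1: 601 -> 141
2: 172
3: _
4: _
5: _
6: _
7: 97 -> 567 -> 947 -> 387
8: _
9: 789

4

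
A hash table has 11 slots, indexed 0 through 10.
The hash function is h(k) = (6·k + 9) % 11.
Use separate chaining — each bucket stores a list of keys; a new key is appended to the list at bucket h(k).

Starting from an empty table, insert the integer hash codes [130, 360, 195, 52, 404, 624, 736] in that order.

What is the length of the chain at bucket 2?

130 -> bucket 8
360 -> bucket 2
195 -> bucket 2 (collision)
52 -> bucket 2 (collision)
404 -> bucket 2 (collision)
624 -> bucket 2 (collision)
736 -> bucket 3
Final buckets:
0: .
1: .
2: 360 -> 195 -> 52 -> 404 -> 624
3: 736
4: .
5: .
6: .
7: .
8: 130
9: .
10: .

5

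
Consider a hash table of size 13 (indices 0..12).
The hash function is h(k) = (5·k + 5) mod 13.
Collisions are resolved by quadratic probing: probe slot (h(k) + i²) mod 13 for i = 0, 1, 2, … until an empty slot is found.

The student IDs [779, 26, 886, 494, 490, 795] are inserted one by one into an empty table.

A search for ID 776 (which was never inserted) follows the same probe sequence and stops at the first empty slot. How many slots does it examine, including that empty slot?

779 hashes to 0; slot 0 is free -> place at 0.
26 hashes to 5; slot 5 is free -> place at 5.
886 hashes to 2; slot 2 is free -> place at 2.
494 hashes to 5; 5 taken -> place at 6.
490 hashes to 11; slot 11 is free -> place at 11.
795 hashes to 2; 2 taken -> place at 3.
Table: [779, ∅, 886, 795, ∅, 26, 494, ∅, ∅, ∅, ∅, 490, ∅]
Lookup 776: h=11, probe 11,12 → slot 12 empty, not found.

2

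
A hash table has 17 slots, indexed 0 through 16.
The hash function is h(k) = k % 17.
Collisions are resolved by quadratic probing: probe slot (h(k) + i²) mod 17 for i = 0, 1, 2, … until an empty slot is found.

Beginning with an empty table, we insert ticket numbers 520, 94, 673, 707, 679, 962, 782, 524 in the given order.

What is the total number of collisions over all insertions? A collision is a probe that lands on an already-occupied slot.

520 hashes to 10; slot 10 is free → place at 10.
94 hashes to 9; slot 9 is free → place at 9.
673 hashes to 10; 10 taken → place at 11.
707 hashes to 10; 10,11 taken → place at 14.
679 hashes to 16; slot 16 is free → place at 16.
962 hashes to 10; 10,11,14 taken → place at 2.
782 hashes to 0; slot 0 is free → place at 0.
524 hashes to 14; 14 taken → place at 15.
Table: [782, —, 962, —, —, —, —, —, —, 94, 520, 673, —, —, 707, 524, 679]

7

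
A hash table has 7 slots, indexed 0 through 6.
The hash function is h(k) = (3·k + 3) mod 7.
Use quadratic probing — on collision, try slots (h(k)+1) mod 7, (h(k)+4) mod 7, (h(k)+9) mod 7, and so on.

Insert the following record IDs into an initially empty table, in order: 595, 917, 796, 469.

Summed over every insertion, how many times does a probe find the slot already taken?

4

595: h=3 => slot 3
917: h=3, probe 3,4 => slot 4
796: h=4, probe 4,5 => slot 5
469: h=3, probe 3,4,0 => slot 0
Table: [469, -, -, 595, 917, 796, -]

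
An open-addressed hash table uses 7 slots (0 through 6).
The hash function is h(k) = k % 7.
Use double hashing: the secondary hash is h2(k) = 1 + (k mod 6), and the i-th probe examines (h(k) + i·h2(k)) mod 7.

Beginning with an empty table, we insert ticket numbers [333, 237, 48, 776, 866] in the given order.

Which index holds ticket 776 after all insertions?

Insert 333: h=4, slot 4 empty → index 4.
Insert 237: h=6, slot 6 empty → index 6.
Insert 48: h=6, h2=1, slot 6 occupied → index 0.
Insert 776: h=6, h2=3, slot 6 occupied → index 2.
Insert 866: h=5, slot 5 empty → index 5.
Table: [48, _, 776, _, 333, 866, 237]

2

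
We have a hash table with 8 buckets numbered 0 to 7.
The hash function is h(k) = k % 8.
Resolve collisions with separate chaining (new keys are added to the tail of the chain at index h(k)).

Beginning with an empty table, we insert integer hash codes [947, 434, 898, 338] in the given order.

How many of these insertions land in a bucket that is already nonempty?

2

Insert 947: h=3, bucket 3 empty -> new chain.
Insert 434: h=2, bucket 2 empty -> new chain.
Insert 898: h=2, bucket 2 nonempty -> append to chain.
Insert 338: h=2, bucket 2 nonempty -> append to chain.
Final buckets:
0: -
1: -
2: 434 -> 898 -> 338
3: 947
4: -
5: -
6: -
7: -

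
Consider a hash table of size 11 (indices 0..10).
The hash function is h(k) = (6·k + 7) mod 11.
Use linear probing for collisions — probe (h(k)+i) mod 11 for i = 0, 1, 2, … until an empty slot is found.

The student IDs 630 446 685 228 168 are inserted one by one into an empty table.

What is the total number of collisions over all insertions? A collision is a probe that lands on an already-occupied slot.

3

Insert 630: h=3, slot 3 empty -> index 3.
Insert 446: h=10, slot 10 empty -> index 10.
Insert 685: h=3, slot 3 occupied -> index 4.
Insert 228: h=0, slot 0 empty -> index 0.
Insert 168: h=3, slots 3,4 occupied -> index 5.
Table: [228, ∅, ∅, 630, 685, 168, ∅, ∅, ∅, ∅, 446]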